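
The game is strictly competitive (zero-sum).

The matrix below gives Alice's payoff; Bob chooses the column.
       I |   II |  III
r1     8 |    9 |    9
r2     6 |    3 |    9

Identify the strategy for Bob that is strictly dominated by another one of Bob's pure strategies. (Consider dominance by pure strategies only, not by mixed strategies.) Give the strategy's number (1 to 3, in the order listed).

Bob prefers columns that give Alice less. Compare III with I: 8 < 9, 6 < 9.
So I strictly dominates III for Bob; III is strictly dominated.

3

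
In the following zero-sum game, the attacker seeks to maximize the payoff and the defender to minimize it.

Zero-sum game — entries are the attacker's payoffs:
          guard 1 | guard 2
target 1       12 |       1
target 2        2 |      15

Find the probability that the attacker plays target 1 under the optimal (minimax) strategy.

13/24

Row minima are 1 and 2, so the attacker's maximin is 2; column maxima are 12 and 15, so the defender's minimax is 12. These differ, so the equilibrium is in mixed strategies.
Let the attacker play target 1 with probability p. The defender is indifferent when 12p + 2(1−p) = p + 15(1−p), giving p = 13/24.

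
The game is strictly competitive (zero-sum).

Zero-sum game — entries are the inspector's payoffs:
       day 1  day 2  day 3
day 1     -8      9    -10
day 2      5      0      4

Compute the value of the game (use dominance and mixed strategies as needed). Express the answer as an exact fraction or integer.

36/23

Column day 1 is strictly dominated by day 3 for the inspectee (it gives the inspector more in every row).
The remaining 2×2 game on (day 1, day 2) × (day 2, day 3) has no saddle point. Let the inspector play day 1 with probability p; indifference gives 9p = −10p + 4(1−p), so p = 4/23.
Similarly the inspectee's optimal q on day 2 is 14/23, and the value is 9·(14/23) + (-10)·(9/23) = 36/23.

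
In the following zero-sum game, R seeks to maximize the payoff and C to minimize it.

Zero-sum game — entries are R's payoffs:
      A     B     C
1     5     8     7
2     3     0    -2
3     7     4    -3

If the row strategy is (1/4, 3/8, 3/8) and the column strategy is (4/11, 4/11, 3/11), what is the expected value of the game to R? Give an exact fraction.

269/88

Against (4/11, 4/11, 3/11), each row's expected payoff is 1: 73/11; 2: 6/11; 3: 35/11.
Taking the (1/4, 3/8, 3/8)-weighted average: (1/4)·(73/11) + (3/8)·(6/11) + (3/8)·(35/11) = 269/88.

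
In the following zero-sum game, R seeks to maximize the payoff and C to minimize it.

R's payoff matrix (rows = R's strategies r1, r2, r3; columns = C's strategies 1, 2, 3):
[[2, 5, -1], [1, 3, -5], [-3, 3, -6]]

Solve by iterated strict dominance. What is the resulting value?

Column 2 is strictly dominated by 1 for C (2<5, 1<3, -3<3); eliminate 2.
Column 1 is strictly dominated by 3 for C (-1<2, -5<1, -6<-3); eliminate 1.
Row r2 is strictly dominated by row r1 (-1>-5); eliminate r2.
Row r3 is strictly dominated by row r1 (-1>-6); eliminate r3.
Only (r1, 3) remains, with payoff -1.

-1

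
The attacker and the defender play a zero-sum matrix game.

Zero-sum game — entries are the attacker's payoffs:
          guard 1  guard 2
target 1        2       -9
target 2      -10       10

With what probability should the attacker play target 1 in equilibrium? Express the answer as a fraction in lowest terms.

Row minima are -9 and -10, so the attacker's maximin is -9; column maxima are 2 and 10, so the defender's minimax is 2. These differ, so the equilibrium is in mixed strategies.
Let the attacker play target 1 with probability p. The defender is indifferent when 2p − 10(1−p) = −9p + 10(1−p), giving p = 20/31.

20/31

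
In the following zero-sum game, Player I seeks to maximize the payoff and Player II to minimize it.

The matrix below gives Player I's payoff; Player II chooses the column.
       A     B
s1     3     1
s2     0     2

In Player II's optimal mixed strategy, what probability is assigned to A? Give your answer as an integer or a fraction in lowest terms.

Row minima are 1 and 0, so Player I's maximin is 1; column maxima are 3 and 2, so Player II's minimax is 2. These differ, so the equilibrium is in mixed strategies.
Let Player II play A with probability q. Player I is indifferent when 3q + (1−q) = 2(1−q), giving q = 1/4.

1/4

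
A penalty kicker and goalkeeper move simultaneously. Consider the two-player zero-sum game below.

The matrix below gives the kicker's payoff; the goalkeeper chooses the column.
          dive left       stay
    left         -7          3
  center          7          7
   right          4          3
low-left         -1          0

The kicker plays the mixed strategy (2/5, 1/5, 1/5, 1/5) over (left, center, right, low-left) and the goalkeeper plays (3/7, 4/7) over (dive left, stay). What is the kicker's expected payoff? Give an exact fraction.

52/35

Against (3/7, 4/7), each row's expected payoff is left: -9/7; center: 7; right: 24/7; low-left: -3/7.
Taking the (2/5, 1/5, 1/5, 1/5)-weighted average: (2/5)·(-9/7) + (1/5)·(7) + (1/5)·(24/7) + (1/5)·(-3/7) = 52/35.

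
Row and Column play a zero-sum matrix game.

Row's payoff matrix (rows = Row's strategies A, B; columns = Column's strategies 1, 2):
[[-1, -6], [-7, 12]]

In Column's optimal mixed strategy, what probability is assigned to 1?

3/4

Row minima are -6 and -7, so Row's maximin is -6; column maxima are -1 and 12, so Column's minimax is -1. These differ, so the equilibrium is in mixed strategies.
Let Column play 1 with probability q. Row is indifferent when −q − 6(1−q) = −7q + 12(1−q), giving q = 3/4.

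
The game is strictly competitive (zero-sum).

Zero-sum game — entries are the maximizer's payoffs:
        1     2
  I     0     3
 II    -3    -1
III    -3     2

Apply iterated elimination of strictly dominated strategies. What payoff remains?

Column 2 is strictly dominated by 1 for the minimizer (0<3, -3<-1, -3<2); eliminate 2.
Row III is strictly dominated by row I (0>-3); eliminate III.
Row II is strictly dominated by row I (0>-3); eliminate II.
Only (I, 1) remains, with payoff 0.

0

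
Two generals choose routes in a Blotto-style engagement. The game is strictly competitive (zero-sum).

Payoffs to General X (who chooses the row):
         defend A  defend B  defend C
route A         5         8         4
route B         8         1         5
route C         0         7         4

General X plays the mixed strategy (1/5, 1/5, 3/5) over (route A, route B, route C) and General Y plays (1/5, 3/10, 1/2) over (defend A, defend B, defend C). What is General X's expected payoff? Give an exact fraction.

Against (1/5, 3/10, 1/2), each row's expected payoff is route A: 27/5; route B: 22/5; route C: 41/10.
Taking the (1/5, 1/5, 3/5)-weighted average: (1/5)·(27/5) + (1/5)·(22/5) + (3/5)·(41/10) = 221/50.

221/50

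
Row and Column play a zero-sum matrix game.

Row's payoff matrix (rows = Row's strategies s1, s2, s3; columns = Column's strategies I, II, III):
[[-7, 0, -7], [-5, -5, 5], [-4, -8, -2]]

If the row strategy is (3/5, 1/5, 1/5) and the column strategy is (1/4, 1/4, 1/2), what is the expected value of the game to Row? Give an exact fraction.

-79/20

Against (1/4, 1/4, 1/2), each row's expected payoff is s1: -21/4; s2: 0; s3: -4.
Taking the (3/5, 1/5, 1/5)-weighted average: (3/5)·(-21/4) + (1/5)·(0) + (1/5)·(-4) = -79/20.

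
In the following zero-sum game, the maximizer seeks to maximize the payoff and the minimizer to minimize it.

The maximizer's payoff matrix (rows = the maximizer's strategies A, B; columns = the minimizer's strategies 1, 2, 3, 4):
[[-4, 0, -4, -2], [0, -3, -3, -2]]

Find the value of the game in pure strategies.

-3

Row minima: -4, -3 → the maximizer's maximin is -3.
Column maxima: 0, 0, -3, -2 → the minimizer's minimax is -3.
They coincide at (B, 3), so the value is -3.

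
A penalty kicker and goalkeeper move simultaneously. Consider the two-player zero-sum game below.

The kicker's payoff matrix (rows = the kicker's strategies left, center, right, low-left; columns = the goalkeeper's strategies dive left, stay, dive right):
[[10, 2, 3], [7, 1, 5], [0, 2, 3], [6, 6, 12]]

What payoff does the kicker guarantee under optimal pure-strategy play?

Row minima: 2, 1, 0, 6 → the kicker's maximin is 6.
Column maxima: 10, 6, 12 → the goalkeeper's minimax is 6.
They coincide at (low-left, stay), so the value is 6.

6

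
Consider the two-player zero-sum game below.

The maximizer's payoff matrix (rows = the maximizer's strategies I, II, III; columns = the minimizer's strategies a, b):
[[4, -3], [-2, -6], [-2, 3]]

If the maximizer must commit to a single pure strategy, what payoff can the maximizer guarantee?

-2

The worst-case payoff for each row is I: -3, II: -6, III: -2.
The best of these is -2.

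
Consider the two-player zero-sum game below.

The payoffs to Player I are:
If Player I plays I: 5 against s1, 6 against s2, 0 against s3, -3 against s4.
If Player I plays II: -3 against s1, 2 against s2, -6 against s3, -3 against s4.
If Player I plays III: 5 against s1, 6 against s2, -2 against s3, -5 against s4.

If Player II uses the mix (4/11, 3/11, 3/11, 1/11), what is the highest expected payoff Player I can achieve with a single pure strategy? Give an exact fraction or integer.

35/11

I: (5)·(4/11) + (6)·(3/11) + (0)·(3/11) + (-3)·(1/11) = 35/11.
II: (-3)·(4/11) + (2)·(3/11) + (-6)·(3/11) + (-3)·(1/11) = -27/11.
III: (5)·(4/11) + (6)·(3/11) + (-2)·(3/11) + (-5)·(1/11) = 27/11.
The best pure response is I with expected payoff 35/11.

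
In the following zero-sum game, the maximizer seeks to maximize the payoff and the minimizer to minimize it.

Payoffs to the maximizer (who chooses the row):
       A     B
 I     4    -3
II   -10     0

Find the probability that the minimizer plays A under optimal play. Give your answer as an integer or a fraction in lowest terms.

Row minima are -3 and -10, so the maximizer's maximin is -3; column maxima are 4 and 0, so the minimizer's minimax is 0. These differ, so the equilibrium is in mixed strategies.
Let the minimizer play A with probability q. The maximizer is indifferent when 4q − 3(1−q) = −10q, giving q = 3/17.

3/17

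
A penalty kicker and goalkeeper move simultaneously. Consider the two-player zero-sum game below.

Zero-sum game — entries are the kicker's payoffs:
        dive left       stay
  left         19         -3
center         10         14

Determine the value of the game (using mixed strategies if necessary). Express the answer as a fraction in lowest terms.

Row minima are -3 and 10, so the kicker's maximin is 10; column maxima are 19 and 14, so the goalkeeper's minimax is 14. These differ, so the equilibrium is in mixed strategies.
Let the kicker play left with probability p. The goalkeeper is indifferent when 19p + 10(1−p) = −3p + 14(1−p), giving p = 2/13.
Let the goalkeeper play dive left with probability q. The kicker is indifferent when 19q − 3(1−q) = 10q + 14(1−q), giving q = 17/26.
The value is 19·(17/26) + (-3)·(9/26) = 148/13.

148/13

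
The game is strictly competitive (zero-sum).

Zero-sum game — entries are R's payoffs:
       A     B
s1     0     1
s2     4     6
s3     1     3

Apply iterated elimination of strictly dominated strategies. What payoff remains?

Column B is strictly dominated by A for C (0<1, 4<6, 1<3); eliminate B.
Row s3 is strictly dominated by row s2 (4>1); eliminate s3.
Row s1 is strictly dominated by row s2 (4>0); eliminate s1.
Only (s2, A) remains, with payoff 4.

4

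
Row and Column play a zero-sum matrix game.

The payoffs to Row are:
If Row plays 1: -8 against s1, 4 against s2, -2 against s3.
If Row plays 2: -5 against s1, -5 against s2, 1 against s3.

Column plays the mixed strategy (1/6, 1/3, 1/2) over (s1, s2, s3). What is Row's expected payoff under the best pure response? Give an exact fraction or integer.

1: (-8)·(1/6) + (4)·(1/3) + (-2)·(1/2) = -1.
2: (-5)·(1/6) + (-5)·(1/3) + (1)·(1/2) = -2.
The best pure response is 1 with expected payoff -1.

-1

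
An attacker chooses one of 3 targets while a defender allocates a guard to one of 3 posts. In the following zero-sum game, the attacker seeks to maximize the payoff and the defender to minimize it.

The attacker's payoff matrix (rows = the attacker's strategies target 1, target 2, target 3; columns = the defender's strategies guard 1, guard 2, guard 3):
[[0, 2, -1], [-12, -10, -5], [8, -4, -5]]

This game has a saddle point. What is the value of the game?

Row minima: -1, -12, -5 → the attacker's maximin is -1.
Column maxima: 8, 2, -1 → the defender's minimax is -1.
They coincide at (target 1, guard 3), so the value is -1.

-1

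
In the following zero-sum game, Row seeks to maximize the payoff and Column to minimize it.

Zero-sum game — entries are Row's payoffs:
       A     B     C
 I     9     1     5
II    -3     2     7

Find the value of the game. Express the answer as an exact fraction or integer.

21/13

Column C is strictly dominated by B for Column (it gives Row more in every row).
The remaining 2×2 game on (I, II) × (A, B) has no saddle point. Let Row play I with probability p; indifference gives 9p − 3(1−p) = p + 2(1−p), so p = 5/13.
Similarly Column's optimal q on A is 1/13, and the value is 9·(1/13) + (1)·(12/13) = 21/13.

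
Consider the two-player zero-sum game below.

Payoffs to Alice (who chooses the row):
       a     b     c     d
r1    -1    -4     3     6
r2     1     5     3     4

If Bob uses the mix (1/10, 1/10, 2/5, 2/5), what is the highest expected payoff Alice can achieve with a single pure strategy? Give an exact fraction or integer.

17/5

r1: (-1)·(1/10) + (-4)·(1/10) + (3)·(2/5) + (6)·(2/5) = 31/10.
r2: (1)·(1/10) + (5)·(1/10) + (3)·(2/5) + (4)·(2/5) = 17/5.
The best pure response is r2 with expected payoff 17/5.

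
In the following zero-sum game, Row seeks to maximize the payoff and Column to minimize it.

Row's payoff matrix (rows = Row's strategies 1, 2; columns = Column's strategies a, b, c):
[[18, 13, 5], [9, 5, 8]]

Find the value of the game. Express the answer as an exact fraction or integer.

Column a is strictly dominated by b for Column (it gives Row more in every row).
The remaining 2×2 game on (1, 2) × (b, c) has no saddle point. Let Row play 1 with probability p; indifference gives 13p + 5(1−p) = 5p + 8(1−p), so p = 3/11.
Similarly Column's optimal q on b is 3/11, and the value is 13·(3/11) + (5)·(8/11) = 79/11.

79/11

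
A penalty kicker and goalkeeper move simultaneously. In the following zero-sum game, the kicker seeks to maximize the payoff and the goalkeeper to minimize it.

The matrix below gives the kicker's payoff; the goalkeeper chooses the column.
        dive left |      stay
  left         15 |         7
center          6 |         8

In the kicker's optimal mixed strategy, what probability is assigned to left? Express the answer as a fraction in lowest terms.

1/5

Row minima are 7 and 6, so the kicker's maximin is 7; column maxima are 15 and 8, so the goalkeeper's minimax is 8. These differ, so the equilibrium is in mixed strategies.
Let the kicker play left with probability p. The goalkeeper is indifferent when 15p + 6(1−p) = 7p + 8(1−p), giving p = 1/5.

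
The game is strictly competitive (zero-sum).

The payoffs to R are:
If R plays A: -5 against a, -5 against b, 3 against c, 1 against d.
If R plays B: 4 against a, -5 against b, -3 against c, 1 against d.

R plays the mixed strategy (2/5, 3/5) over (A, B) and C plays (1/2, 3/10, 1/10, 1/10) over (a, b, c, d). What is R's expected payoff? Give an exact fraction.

-63/50

Against (1/2, 3/10, 1/10, 1/10), each row's expected payoff is A: -18/5; B: 3/10.
Taking the (2/5, 3/5)-weighted average: (2/5)·(-18/5) + (3/5)·(3/10) = -63/50.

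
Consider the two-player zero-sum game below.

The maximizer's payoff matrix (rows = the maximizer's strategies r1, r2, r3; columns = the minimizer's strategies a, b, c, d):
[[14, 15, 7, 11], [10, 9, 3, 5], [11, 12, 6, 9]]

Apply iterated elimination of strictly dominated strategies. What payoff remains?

7

Column b is strictly dominated by c for the minimizer (7<15, 3<9, 6<12); eliminate b.
Row r2 is strictly dominated by row r1 (14>10, 7>3, 11>5); eliminate r2.
Row r3 is strictly dominated by row r1 (14>11, 7>6, 11>9); eliminate r3.
Column d is strictly dominated by c for the minimizer (7<11); eliminate d.
Column a is strictly dominated by c for the minimizer (7<14); eliminate a.
Only (r1, c) remains, with payoff 7.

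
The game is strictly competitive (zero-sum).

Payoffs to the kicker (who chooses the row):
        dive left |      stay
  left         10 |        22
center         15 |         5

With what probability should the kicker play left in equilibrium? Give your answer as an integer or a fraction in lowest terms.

5/11

Row minima are 10 and 5, so the kicker's maximin is 10; column maxima are 15 and 22, so the goalkeeper's minimax is 15. These differ, so the equilibrium is in mixed strategies.
Let the kicker play left with probability p. The goalkeeper is indifferent when 10p + 15(1−p) = 22p + 5(1−p), giving p = 5/11.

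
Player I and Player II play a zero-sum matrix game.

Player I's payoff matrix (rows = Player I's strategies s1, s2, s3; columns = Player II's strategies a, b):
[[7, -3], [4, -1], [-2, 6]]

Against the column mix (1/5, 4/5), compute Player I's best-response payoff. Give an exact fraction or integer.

22/5

s1: (7)·(1/5) + (-3)·(4/5) = -1.
s2: (4)·(1/5) + (-1)·(4/5) = 0.
s3: (-2)·(1/5) + (6)·(4/5) = 22/5.
The best pure response is s3 with expected payoff 22/5.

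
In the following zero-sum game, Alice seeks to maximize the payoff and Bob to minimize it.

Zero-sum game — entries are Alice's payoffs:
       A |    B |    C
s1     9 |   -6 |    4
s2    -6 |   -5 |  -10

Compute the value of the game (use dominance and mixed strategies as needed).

Column A is strictly dominated by C for Bob (it gives Alice more in every row).
The remaining 2×2 game on (s1, s2) × (B, C) has no saddle point. Let Alice play s1 with probability p; indifference gives −6p − 5(1−p) = 4p − 10(1−p), so p = 1/3.
Similarly Bob's optimal q on B is 14/15, and the value is -6·(14/15) + (4)·(1/15) = -16/3.

-16/3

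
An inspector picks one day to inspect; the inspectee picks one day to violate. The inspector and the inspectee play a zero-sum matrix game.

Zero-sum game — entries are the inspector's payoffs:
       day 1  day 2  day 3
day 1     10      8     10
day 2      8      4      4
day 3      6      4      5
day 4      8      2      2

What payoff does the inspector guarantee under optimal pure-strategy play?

8

Row minima: 8, 4, 4, 2 → the inspector's maximin is 8.
Column maxima: 10, 8, 10 → the inspectee's minimax is 8.
They coincide at (day 1, day 2), so the value is 8.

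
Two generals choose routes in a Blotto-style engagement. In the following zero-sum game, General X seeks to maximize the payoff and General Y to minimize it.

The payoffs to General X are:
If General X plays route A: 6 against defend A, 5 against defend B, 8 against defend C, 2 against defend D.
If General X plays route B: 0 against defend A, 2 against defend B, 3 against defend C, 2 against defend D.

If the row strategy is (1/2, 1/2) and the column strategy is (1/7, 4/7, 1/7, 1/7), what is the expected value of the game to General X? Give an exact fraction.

7/2

Against (1/7, 4/7, 1/7, 1/7), each row's expected payoff is route A: 36/7; route B: 13/7.
Taking the (1/2, 1/2)-weighted average: (1/2)·(36/7) + (1/2)·(13/7) = 7/2.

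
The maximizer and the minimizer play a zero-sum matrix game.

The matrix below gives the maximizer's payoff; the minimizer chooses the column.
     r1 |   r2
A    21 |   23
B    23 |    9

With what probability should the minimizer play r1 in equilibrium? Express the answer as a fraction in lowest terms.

Row minima are 21 and 9, so the maximizer's maximin is 21; column maxima are 23 and 23, so the minimizer's minimax is 23. These differ, so the equilibrium is in mixed strategies.
Let the minimizer play r1 with probability q. The maximizer is indifferent when 21q + 23(1−q) = 23q + 9(1−q), giving q = 7/8.

7/8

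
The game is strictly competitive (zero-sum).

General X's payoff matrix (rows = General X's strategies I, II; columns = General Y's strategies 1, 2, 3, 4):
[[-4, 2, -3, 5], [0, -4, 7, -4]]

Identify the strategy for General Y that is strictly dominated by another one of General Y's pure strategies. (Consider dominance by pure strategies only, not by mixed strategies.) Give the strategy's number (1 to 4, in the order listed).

3

General Y prefers columns that give General X less. Compare 3 with 1: -4 < -3, 0 < 7.
So 1 strictly dominates 3 for General Y; 3 is strictly dominated.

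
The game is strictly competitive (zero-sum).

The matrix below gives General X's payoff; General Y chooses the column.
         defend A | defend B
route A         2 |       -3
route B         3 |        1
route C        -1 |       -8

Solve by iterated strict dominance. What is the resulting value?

1

Column defend A is strictly dominated by defend B for General Y (-3<2, 1<3, -8<-1); eliminate defend A.
Row route A is strictly dominated by row route B (1>-3); eliminate route A.
Row route C is strictly dominated by row route B (1>-8); eliminate route C.
Only (route B, defend B) remains, with payoff 1.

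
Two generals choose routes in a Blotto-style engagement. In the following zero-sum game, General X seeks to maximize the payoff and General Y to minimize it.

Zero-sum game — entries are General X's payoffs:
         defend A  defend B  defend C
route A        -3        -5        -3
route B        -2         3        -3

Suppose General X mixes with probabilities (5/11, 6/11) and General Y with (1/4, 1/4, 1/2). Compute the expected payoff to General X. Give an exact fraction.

-25/11

Against (1/4, 1/4, 1/2), each row's expected payoff is route A: -7/2; route B: -5/4.
Taking the (5/11, 6/11)-weighted average: (5/11)·(-7/2) + (6/11)·(-5/4) = -25/11.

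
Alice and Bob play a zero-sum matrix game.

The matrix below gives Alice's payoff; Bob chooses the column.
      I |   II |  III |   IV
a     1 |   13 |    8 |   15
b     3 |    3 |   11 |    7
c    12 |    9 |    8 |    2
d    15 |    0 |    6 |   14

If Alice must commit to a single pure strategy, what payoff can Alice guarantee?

The worst-case payoff for each row is a: 1, b: 3, c: 2, d: 0.
The best of these is 3.

3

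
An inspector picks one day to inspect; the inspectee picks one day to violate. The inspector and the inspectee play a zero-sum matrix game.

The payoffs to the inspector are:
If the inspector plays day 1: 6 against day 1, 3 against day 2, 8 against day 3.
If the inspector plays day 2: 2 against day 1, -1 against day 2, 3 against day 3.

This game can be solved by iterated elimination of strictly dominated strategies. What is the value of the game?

3

Row day 2 is strictly dominated by row day 1 (6>2, 3>-1, 8>3); eliminate day 2.
Column day 1 is strictly dominated by day 2 for the inspectee (3<6); eliminate day 1.
Column day 3 is strictly dominated by day 2 for the inspectee (3<8); eliminate day 3.
Only (day 1, day 2) remains, with payoff 3.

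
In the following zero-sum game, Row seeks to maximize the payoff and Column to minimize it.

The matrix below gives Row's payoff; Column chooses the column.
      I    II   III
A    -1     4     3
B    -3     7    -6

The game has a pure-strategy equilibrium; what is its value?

-1

Row minima: -1, -6 → Row's maximin is -1.
Column maxima: -1, 7, 3 → Column's minimax is -1.
They coincide at (A, I), so the value is -1.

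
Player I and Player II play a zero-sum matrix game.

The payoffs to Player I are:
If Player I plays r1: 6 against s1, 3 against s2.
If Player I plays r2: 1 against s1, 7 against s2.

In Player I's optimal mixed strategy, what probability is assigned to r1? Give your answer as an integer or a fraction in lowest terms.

2/3

Row minima are 3 and 1, so Player I's maximin is 3; column maxima are 6 and 7, so Player II's minimax is 6. These differ, so the equilibrium is in mixed strategies.
Let Player I play r1 with probability p. Player II is indifferent when 6p + (1−p) = 3p + 7(1−p), giving p = 2/3.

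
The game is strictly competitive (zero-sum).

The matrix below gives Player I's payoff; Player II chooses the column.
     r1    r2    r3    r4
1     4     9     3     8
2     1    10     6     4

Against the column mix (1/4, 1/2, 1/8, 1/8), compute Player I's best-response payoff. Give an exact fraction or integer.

55/8

1: (4)·(1/4) + (9)·(1/2) + (3)·(1/8) + (8)·(1/8) = 55/8.
2: (1)·(1/4) + (10)·(1/2) + (6)·(1/8) + (4)·(1/8) = 13/2.
The best pure response is 1 with expected payoff 55/8.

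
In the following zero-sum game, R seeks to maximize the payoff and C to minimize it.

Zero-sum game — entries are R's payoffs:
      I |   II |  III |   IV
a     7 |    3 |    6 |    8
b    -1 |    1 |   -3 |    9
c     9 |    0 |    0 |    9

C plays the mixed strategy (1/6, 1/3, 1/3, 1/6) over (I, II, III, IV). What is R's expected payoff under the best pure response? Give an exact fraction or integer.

11/2

a: (7)·(1/6) + (3)·(1/3) + (6)·(1/3) + (8)·(1/6) = 11/2.
b: (-1)·(1/6) + (1)·(1/3) + (-3)·(1/3) + (9)·(1/6) = 2/3.
c: (9)·(1/6) + (0)·(1/3) + (0)·(1/3) + (9)·(1/6) = 3.
The best pure response is a with expected payoff 11/2.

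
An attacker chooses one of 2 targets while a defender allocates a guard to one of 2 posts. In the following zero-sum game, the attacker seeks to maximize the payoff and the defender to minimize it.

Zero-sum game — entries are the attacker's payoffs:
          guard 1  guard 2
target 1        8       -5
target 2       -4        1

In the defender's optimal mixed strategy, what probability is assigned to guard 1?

Row minima are -5 and -4, so the attacker's maximin is -4; column maxima are 8 and 1, so the defender's minimax is 1. These differ, so the equilibrium is in mixed strategies.
Let the defender play guard 1 with probability q. The attacker is indifferent when 8q − 5(1−q) = −4q + (1−q), giving q = 1/3.

1/3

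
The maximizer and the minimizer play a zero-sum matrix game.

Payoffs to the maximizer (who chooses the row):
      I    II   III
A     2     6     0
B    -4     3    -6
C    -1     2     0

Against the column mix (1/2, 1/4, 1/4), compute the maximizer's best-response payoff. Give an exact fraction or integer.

5/2

A: (2)·(1/2) + (6)·(1/4) + (0)·(1/4) = 5/2.
B: (-4)·(1/2) + (3)·(1/4) + (-6)·(1/4) = -11/4.
C: (-1)·(1/2) + (2)·(1/4) + (0)·(1/4) = 0.
The best pure response is A with expected payoff 5/2.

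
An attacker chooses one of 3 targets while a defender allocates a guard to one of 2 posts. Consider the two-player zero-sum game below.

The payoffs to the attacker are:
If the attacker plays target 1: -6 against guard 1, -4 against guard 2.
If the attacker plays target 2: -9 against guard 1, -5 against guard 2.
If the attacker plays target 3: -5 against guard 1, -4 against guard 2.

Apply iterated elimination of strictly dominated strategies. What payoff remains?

Row target 2 is strictly dominated by row target 1 (-6>-9, -4>-5); eliminate target 2.
Column guard 2 is strictly dominated by guard 1 for the defender (-6<-4, -5<-4); eliminate guard 2.
Row target 1 is strictly dominated by row target 3 (-5>-6); eliminate target 1.
Only (target 3, guard 1) remains, with payoff -5.

-5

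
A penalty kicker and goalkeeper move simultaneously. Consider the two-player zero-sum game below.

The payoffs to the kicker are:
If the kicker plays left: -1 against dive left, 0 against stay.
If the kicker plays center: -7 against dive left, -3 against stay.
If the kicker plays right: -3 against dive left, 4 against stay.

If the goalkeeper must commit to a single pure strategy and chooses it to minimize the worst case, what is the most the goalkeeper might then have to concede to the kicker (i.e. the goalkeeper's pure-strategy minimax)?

The worst case (largest entry) in each column is dive left: -1, stay: 4.
The best (smallest) of these is -1.

-1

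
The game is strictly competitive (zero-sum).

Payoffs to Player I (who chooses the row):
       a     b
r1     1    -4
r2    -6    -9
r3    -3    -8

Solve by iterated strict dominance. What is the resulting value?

-4

Row r3 is strictly dominated by row r1 (1>-3, -4>-8); eliminate r3.
Row r2 is strictly dominated by row r1 (1>-6, -4>-9); eliminate r2.
Column a is strictly dominated by b for Player II (-4<1); eliminate a.
Only (r1, b) remains, with payoff -4.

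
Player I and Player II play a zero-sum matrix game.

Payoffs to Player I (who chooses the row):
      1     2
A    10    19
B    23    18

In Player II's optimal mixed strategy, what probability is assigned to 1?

1/14

Row minima are 10 and 18, so Player I's maximin is 18; column maxima are 23 and 19, so Player II's minimax is 19. These differ, so the equilibrium is in mixed strategies.
Let Player II play 1 with probability q. Player I is indifferent when 10q + 19(1−q) = 23q + 18(1−q), giving q = 1/14.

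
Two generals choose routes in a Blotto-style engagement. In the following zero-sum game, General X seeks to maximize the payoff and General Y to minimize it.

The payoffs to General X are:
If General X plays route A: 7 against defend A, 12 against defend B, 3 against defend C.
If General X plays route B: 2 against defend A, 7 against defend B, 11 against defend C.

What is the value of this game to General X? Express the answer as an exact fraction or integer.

Column defend B is strictly dominated by defend A for General Y (it gives General X more in every row).
The remaining 2×2 game on (route A, route B) × (defend A, defend C) has no saddle point. Let General X play route A with probability p; indifference gives 7p + 2(1−p) = 3p + 11(1−p), so p = 9/13.
Similarly General Y's optimal q on defend A is 8/13, and the value is 7·(8/13) + (3)·(5/13) = 71/13.

71/13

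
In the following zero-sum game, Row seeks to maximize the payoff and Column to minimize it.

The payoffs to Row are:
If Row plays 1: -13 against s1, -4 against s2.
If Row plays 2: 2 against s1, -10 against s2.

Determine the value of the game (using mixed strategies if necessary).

Row minima are -13 and -10, so Row's maximin is -10; column maxima are 2 and -4, so Column's minimax is -4. These differ, so the equilibrium is in mixed strategies.
Let Row play 1 with probability p. Column is indifferent when −13p + 2(1−p) = −4p − 10(1−p), giving p = 4/7.
Let Column play s1 with probability q. Row is indifferent when −13q − 4(1−q) = 2q − 10(1−q), giving q = 2/7.
The value is -13·(2/7) + (-4)·(5/7) = -46/7.

-46/7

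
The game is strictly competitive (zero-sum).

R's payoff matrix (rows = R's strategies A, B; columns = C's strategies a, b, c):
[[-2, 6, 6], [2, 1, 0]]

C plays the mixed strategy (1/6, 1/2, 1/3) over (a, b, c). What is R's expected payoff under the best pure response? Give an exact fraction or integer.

14/3

A: (-2)·(1/6) + (6)·(1/2) + (6)·(1/3) = 14/3.
B: (2)·(1/6) + (1)·(1/2) + (0)·(1/3) = 5/6.
The best pure response is A with expected payoff 14/3.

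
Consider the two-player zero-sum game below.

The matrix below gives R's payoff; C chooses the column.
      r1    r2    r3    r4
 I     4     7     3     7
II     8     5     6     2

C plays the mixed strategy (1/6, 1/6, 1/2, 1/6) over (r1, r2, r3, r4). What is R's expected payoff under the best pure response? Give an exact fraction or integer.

11/2

I: (4)·(1/6) + (7)·(1/6) + (3)·(1/2) + (7)·(1/6) = 9/2.
II: (8)·(1/6) + (5)·(1/6) + (6)·(1/2) + (2)·(1/6) = 11/2.
The best pure response is II with expected payoff 11/2.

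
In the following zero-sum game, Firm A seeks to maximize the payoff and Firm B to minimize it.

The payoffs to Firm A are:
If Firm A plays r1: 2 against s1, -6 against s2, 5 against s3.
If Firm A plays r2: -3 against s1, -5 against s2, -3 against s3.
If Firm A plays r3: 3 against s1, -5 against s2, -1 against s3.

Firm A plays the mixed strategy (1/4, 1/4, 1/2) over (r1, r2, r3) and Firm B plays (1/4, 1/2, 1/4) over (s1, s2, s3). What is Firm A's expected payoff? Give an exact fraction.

Against (1/4, 1/2, 1/4), each row's expected payoff is r1: -5/4; r2: -4; r3: -2.
Taking the (1/4, 1/4, 1/2)-weighted average: (1/4)·(-5/4) + (1/4)·(-4) + (1/2)·(-2) = -37/16.

-37/16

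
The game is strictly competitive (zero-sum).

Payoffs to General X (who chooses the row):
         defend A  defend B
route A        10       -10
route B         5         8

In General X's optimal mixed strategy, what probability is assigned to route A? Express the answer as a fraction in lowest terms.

Row minima are -10 and 5, so General X's maximin is 5; column maxima are 10 and 8, so General Y's minimax is 8. These differ, so the equilibrium is in mixed strategies.
Let General X play route A with probability p. General Y is indifferent when 10p + 5(1−p) = −10p + 8(1−p), giving p = 3/23.

3/23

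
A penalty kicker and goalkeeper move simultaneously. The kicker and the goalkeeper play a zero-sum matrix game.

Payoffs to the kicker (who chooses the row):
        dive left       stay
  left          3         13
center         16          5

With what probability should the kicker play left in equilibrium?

Row minima are 3 and 5, so the kicker's maximin is 5; column maxima are 16 and 13, so the goalkeeper's minimax is 13. These differ, so the equilibrium is in mixed strategies.
Let the kicker play left with probability p. The goalkeeper is indifferent when 3p + 16(1−p) = 13p + 5(1−p), giving p = 11/21.

11/21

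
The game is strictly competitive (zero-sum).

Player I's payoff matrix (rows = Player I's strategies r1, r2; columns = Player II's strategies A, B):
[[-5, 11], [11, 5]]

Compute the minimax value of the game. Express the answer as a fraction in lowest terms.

Row minima are -5 and 5, so Player I's maximin is 5; column maxima are 11 and 11, so Player II's minimax is 11. These differ, so the equilibrium is in mixed strategies.
Let Player I play r1 with probability p. Player II is indifferent when −5p + 11(1−p) = 11p + 5(1−p), giving p = 3/11.
Let Player II play A with probability q. Player I is indifferent when −5q + 11(1−q) = 11q + 5(1−q), giving q = 3/11.
The value is -5·(3/11) + (11)·(8/11) = 73/11.

73/11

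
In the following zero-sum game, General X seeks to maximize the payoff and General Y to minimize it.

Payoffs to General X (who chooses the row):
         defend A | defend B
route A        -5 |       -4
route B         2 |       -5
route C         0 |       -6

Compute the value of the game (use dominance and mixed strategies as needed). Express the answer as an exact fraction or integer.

-33/8

Row route C is strictly dominated by row route B, so General X never plays it.
The remaining 2×2 game on (route A, route B) × (defend A, defend B) has no saddle point. Let General X play route A with probability p; indifference gives −5p + 2(1−p) = −4p − 5(1−p), so p = 7/8.
Similarly General Y's optimal q on defend A is 1/8, and the value is -5·(1/8) + (-4)·(7/8) = -33/8.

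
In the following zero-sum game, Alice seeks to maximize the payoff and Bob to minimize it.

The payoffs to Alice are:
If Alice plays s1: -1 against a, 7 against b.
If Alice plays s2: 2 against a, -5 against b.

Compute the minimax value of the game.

Row minima are -1 and -5, so Alice's maximin is -1; column maxima are 2 and 7, so Bob's minimax is 2. These differ, so the equilibrium is in mixed strategies.
Let Alice play s1 with probability p. Bob is indifferent when −p + 2(1−p) = 7p − 5(1−p), giving p = 7/15.
Let Bob play a with probability q. Alice is indifferent when −q + 7(1−q) = 2q − 5(1−q), giving q = 4/5.
The value is -1·(4/5) + (7)·(1/5) = 3/5.

3/5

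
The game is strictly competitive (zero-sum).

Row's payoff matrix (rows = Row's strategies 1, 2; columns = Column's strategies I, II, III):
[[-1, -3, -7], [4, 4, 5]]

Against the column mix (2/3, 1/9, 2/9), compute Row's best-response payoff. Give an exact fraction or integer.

38/9

1: (-1)·(2/3) + (-3)·(1/9) + (-7)·(2/9) = -23/9.
2: (4)·(2/3) + (4)·(1/9) + (5)·(2/9) = 38/9.
The best pure response is 2 with expected payoff 38/9.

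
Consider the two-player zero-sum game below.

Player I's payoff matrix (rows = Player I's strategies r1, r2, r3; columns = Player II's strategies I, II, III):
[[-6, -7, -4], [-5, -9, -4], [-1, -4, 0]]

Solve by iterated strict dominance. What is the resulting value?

-4

Column I is strictly dominated by II for Player II (-7<-6, -9<-5, -4<-1); eliminate I.
Column III is strictly dominated by II for Player II (-7<-4, -9<-4, -4<0); eliminate III.
Row r2 is strictly dominated by row r1 (-7>-9); eliminate r2.
Row r1 is strictly dominated by row r3 (-4>-7); eliminate r1.
Only (r3, II) remains, with payoff -4.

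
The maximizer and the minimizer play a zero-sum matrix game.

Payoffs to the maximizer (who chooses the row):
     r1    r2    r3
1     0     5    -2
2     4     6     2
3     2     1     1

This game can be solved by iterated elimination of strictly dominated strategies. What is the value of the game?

Column r1 is strictly dominated by r3 for the minimizer (-2<0, 2<4, 1<2); eliminate r1.
Row 3 is strictly dominated by row 2 (6>1, 2>1); eliminate 3.
Column r2 is strictly dominated by r3 for the minimizer (-2<5, 2<6); eliminate r2.
Row 1 is strictly dominated by row 2 (2>-2); eliminate 1.
Only (2, r3) remains, with payoff 2.

2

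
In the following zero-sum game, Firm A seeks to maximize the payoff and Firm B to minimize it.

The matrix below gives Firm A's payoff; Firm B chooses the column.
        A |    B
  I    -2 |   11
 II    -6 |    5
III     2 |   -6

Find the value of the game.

Row II is strictly dominated by row I, so Firm A never plays it.
The remaining 2×2 game on (I, III) × (A, B) has no saddle point. Let Firm A play I with probability p; indifference gives −2p + 2(1−p) = 11p − 6(1−p), so p = 8/21.
Similarly Firm B's optimal q on A is 17/21, and the value is -2·(17/21) + (11)·(4/21) = 10/21.

10/21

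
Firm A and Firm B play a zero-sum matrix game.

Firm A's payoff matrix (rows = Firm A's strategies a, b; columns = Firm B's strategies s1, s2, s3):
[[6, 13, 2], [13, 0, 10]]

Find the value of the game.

Column s1 is strictly dominated by s3 for Firm B (it gives Firm A more in every row).
The remaining 2×2 game on (a, b) × (s2, s3) has no saddle point. Let Firm A play a with probability p; indifference gives 13p = 2p + 10(1−p), so p = 10/21.
Similarly Firm B's optimal q on s2 is 8/21, and the value is 13·(8/21) + (2)·(13/21) = 130/21.

130/21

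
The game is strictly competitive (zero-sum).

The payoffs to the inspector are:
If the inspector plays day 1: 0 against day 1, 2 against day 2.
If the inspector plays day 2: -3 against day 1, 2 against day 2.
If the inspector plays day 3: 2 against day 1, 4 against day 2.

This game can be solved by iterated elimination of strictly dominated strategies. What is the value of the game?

2

Column day 2 is strictly dominated by day 1 for the inspectee (0<2, -3<2, 2<4); eliminate day 2.
Row day 2 is strictly dominated by row day 1 (0>-3); eliminate day 2.
Row day 1 is strictly dominated by row day 3 (2>0); eliminate day 1.
Only (day 3, day 1) remains, with payoff 2.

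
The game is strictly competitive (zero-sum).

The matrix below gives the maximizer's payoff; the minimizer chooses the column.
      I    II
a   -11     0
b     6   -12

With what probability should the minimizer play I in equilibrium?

12/29

Row minima are -11 and -12, so the maximizer's maximin is -11; column maxima are 6 and 0, so the minimizer's minimax is 0. These differ, so the equilibrium is in mixed strategies.
Let the minimizer play I with probability q. The maximizer is indifferent when −11q = 6q − 12(1−q), giving q = 12/29.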